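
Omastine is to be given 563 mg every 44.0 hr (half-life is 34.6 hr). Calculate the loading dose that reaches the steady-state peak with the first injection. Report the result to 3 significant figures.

k = ln 2 / 34.6 = 0.02003 hr⁻¹
Accumulation ratio R = 1 / (1 − e^(−kτ)) = 1 / (1 − e^(−0.02003×44.0)) = 1 / (1 − 0.4142) = 1.707
Loading dose = maintenance dose × R = 563 × 1.707 ≈ 961 mg

961 mg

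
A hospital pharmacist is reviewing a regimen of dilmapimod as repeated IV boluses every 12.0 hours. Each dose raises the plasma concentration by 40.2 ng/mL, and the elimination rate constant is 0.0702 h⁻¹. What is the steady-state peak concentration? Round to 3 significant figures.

70.6 ng/mL

Fraction remaining after one interval: e^(−kτ) = e^(−0.07020 × 12.0) = 0.4307
R = 1 / (1 − 0.4307) = 1.756
Css,max = 40.2 × 1.756 ≈ 70.6 ng/mL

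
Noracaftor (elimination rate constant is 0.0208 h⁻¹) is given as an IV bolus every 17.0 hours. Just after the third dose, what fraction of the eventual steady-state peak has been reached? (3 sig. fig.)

f_n = 1 − e^(−nkτ) = 1 − e^(−3 × 0.02080 × 17.0) = 1 − e^(−1.061) = 1 − 0.3462 ≈ 0.654

0.654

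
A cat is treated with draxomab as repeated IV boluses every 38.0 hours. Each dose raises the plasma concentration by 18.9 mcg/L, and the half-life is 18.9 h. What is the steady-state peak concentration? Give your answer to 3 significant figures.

k = ln 2 / 18.9 = 0.03667 h⁻¹
Fraction remaining after one interval: e^(−kτ) = e^(−0.03667 × 38.0) = 0.2482
R = 1 / (1 − 0.2482) = 1.330
Css,max = 18.9 × 1.330 ≈ 25.1 mcg/L

25.1 mcg/L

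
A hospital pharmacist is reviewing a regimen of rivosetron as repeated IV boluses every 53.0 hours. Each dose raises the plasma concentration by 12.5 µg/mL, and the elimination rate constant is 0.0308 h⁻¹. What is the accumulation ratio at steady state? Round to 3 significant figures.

Fraction remaining after one interval: e^(−kτ) = e^(−0.03080 × 53.0) = 0.1955
R = 1 / (1 − 0.1955) = 1 / 0.8045 ≈ 1.24

1.24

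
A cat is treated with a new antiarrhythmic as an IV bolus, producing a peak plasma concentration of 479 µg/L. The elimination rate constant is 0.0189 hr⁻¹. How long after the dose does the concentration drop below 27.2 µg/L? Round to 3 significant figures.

152 hours

C(t) = C₀ e^(−kt)  ⇒  t = ln(C₀/C) / k
t = ln(479/27.2) / 0.01890 = 2.868 / 0.01890 ≈ 152 hours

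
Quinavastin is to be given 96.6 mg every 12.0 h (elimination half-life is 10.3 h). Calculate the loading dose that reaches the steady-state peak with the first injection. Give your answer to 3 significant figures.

174 mg

k = ln 2 / 10.3 = 0.06730 h⁻¹
Accumulation ratio R = 1 / (1 − e^(−kτ)) = 1 / (1 − e^(−0.06730×12.0)) = 1 / (1 − 0.4459) = 1.805
Loading dose = maintenance dose × R = 96.6 × 1.805 ≈ 174 mg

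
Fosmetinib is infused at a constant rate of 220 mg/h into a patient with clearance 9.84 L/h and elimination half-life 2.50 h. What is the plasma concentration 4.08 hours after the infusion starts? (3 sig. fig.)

15.1 µg/mL

Css = rate / CL = 220 / 9.84 = 22.36 µg/mL
k = ln 2 / 2.50 = 0.2773 h⁻¹
C(t) = Css (1 − e^(−kt)) = 22.36 × (1 − e^(−1.131)) = 22.36 × 0.6774 ≈ 15.1 µg/mL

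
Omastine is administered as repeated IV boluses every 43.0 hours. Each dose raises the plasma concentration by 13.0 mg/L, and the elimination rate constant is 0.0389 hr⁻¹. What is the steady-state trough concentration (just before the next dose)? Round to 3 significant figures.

Fraction remaining after one interval: e^(−kτ) = e^(−0.03890 × 43.0) = 0.1877
R = 1 / (1 − 0.1877) = 1.231
Css,max = 13.0 × 1.231 = 16.00 mg/L
Css,min = Css,max × e^(−kτ) = 16.00 × 0.1877 ≈ 3.00 mg/L

3.00 mg/L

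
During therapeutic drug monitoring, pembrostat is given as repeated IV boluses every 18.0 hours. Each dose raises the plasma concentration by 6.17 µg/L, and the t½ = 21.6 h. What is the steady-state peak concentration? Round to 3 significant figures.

14.1 µg/L

k = ln 2 / 21.6 = 0.03209 h⁻¹
Fraction remaining after one interval: e^(−kτ) = e^(−0.03209 × 18.0) = 0.5612
R = 1 / (1 − 0.5612) = 2.279
Css,max = 6.17 × 2.279 ≈ 14.1 µg/L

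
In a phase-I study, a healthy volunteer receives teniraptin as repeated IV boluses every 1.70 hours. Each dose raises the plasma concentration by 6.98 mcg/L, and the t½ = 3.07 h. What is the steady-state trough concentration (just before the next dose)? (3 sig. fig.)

14.9 mcg/L

k = ln 2 / 3.07 = 0.2258 h⁻¹
Fraction remaining after one interval: e^(−kτ) = e^(−0.2258 × 1.70) = 0.6812
R = 1 / (1 − 0.6812) = 3.137
Css,max = 6.98 × 3.137 = 21.90 mcg/L
Css,min = Css,max × e^(−kτ) = 21.90 × 0.6812 ≈ 14.9 mcg/L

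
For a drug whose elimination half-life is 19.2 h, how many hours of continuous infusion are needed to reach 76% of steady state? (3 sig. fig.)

k = ln 2 / 19.2 = 0.03610 h⁻¹
f = 1 − e^(−kt)  ⇒  t = −ln(1 − f) / k
t = −ln(1 − 0.76) / 0.03610 = 1.427 / 0.03610 ≈ 39.5 hours

39.5 hours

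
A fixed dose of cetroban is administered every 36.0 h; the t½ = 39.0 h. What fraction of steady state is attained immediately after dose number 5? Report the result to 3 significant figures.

0.959

k = ln 2 / 39.0 = 0.01777 h⁻¹
f_n = 1 − e^(−nkτ) = 1 − e^(−5 × 0.01777 × 36.0) = 1 − e^(−3.199) = 1 − 0.04080 ≈ 0.959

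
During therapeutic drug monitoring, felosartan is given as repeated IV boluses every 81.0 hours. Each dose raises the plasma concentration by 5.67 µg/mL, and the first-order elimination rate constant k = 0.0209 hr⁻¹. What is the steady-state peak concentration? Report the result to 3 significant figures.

Fraction remaining after one interval: e^(−kτ) = e^(−0.02090 × 81.0) = 0.1840
R = 1 / (1 − 0.1840) = 1.225
Css,max = 5.67 × 1.225 ≈ 6.95 µg/mL

6.95 µg/mL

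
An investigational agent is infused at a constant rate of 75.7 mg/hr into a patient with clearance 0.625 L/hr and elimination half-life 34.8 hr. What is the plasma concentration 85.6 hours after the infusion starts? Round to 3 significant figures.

Css = rate / CL = 75.7 / 0.625 = 121.1 mg/L
k = ln 2 / 34.8 = 0.01992 hr⁻¹
C(t) = Css (1 − e^(−kt)) = 121.1 × (1 − e^(−1.705)) = 121.1 × 0.8182 ≈ 99.1 mg/L

99.1 mg/L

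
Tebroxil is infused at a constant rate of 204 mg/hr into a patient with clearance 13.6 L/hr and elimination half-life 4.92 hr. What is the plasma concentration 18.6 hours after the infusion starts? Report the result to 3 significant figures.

Css = rate / CL = 204 / 13.6 = 15.00 mg/L
k = ln 2 / 4.92 = 0.1409 hr⁻¹
C(t) = Css (1 − e^(−kt)) = 15.00 × (1 − e^(−2.620)) = 15.00 × 0.9272 ≈ 13.9 mg/L

13.9 mg/L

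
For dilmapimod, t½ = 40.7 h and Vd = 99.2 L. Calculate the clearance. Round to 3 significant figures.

k = ln 2 / t½ = ln 2 / 40.7 = 0.01703 h⁻¹
CL = k · V = 0.01703 × 99.2 ≈ 1.69 L/h

1.69 L/h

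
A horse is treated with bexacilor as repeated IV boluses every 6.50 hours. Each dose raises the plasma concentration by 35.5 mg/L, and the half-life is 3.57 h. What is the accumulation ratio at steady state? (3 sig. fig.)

1.39

k = ln 2 / 3.57 = 0.1942 h⁻¹
Fraction remaining after one interval: e^(−kτ) = e^(−0.1942 × 6.50) = 0.2831
R = 1 / (1 − 0.2831) = 1 / 0.7169 ≈ 1.39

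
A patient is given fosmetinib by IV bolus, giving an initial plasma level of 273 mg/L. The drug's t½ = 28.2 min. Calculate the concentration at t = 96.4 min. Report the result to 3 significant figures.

k = ln 2 / 28.2 = 0.02458 min⁻¹
C(t) = C₀ e^(−kt) = 273 × e^(−0.02458 × 96.4) = 273 × e^(−2.369) = 273 × 0.09353 ≈ 25.5 mg/L

25.5 mg/L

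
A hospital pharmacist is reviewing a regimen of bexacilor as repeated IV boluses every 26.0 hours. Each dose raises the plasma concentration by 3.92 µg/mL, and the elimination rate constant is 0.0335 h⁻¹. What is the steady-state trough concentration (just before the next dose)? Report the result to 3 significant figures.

Fraction remaining after one interval: e^(−kτ) = e^(−0.03350 × 26.0) = 0.4185
R = 1 / (1 − 0.4185) = 1.720
Css,max = 3.92 × 1.720 = 6.742 µg/mL
Css,min = Css,max × e^(−kτ) = 6.742 × 0.4185 ≈ 2.82 µg/mL

2.82 µg/mL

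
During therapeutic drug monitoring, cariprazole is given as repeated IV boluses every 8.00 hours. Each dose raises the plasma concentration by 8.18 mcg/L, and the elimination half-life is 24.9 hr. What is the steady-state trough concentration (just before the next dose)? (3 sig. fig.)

32.8 mcg/L

k = ln 2 / 24.9 = 0.02784 hr⁻¹
Fraction remaining after one interval: e^(−kτ) = e^(−0.02784 × 8.00) = 0.8004
R = 1 / (1 − 0.8004) = 5.009
Css,max = 8.18 × 5.009 = 40.97 mcg/L
Css,min = Css,max × e^(−kτ) = 40.97 × 0.8004 ≈ 32.8 mcg/L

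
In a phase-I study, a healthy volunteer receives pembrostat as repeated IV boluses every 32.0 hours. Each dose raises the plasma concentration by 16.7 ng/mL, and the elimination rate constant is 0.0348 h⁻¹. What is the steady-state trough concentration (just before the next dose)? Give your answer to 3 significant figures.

8.17 ng/mL

Fraction remaining after one interval: e^(−kτ) = e^(−0.03480 × 32.0) = 0.3284
R = 1 / (1 − 0.3284) = 1.489
Css,max = 16.7 × 1.489 = 24.87 ng/mL
Css,min = Css,max × e^(−kτ) = 24.87 × 0.3284 ≈ 8.17 ng/mL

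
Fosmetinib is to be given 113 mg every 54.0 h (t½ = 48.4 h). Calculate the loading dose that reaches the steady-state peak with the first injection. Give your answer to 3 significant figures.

k = ln 2 / 48.4 = 0.01432 h⁻¹
Accumulation ratio R = 1 / (1 − e^(−kτ)) = 1 / (1 − e^(−0.01432×54.0)) = 1 / (1 − 0.4615) = 1.857
Loading dose = maintenance dose × R = 113 × 1.857 ≈ 210 mg

210 mg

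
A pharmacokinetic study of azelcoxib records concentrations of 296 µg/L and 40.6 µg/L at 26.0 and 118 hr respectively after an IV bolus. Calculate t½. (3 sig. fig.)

32.1 hours

k = ln(C₁/C₂) / (t₂ − t₁) = ln(296/40.6) / (118 − 26.0)
  = 1.987 / 92.00 = 0.02159 hr⁻¹
t½ = ln 2 / k = ln 2 / 0.02159 ≈ 32.1 hours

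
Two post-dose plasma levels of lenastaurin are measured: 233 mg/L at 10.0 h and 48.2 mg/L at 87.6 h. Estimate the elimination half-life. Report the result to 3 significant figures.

34.1 hours

k = ln(C₁/C₂) / (t₂ − t₁) = ln(233/48.2) / (87.6 − 10.0)
  = 1.576 / 77.60 = 0.02031 h⁻¹
t½ = ln 2 / k = ln 2 / 0.02031 ≈ 34.1 hours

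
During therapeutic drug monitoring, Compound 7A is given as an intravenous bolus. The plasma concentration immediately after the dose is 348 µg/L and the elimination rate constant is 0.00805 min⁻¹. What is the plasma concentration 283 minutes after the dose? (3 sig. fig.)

C(t) = C₀ e^(−kt) = 348 × e^(−0.008050 × 283) = 348 × e^(−2.278) = 348 × 0.1025 ≈ 35.7 µg/L

35.7 µg/L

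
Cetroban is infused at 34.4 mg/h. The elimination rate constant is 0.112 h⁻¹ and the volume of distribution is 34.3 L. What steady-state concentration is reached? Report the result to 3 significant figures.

CL = k · V = 0.112 × 34.3 = 3.842 L/h
Css = rate / CL = 34.4 / 3.842 ≈ 8.95 µg/mL

8.95 µg/mL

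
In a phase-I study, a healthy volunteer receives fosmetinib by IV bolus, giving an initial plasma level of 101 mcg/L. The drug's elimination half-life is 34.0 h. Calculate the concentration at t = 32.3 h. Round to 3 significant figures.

k = ln 2 / 34.0 = 0.02039 h⁻¹
C(t) = C₀ e^(−kt) = 101 × e^(−0.02039 × 32.3) = 101 × e^(−0.6585) = 101 × 0.5176 ≈ 52.3 mcg/L

52.3 mcg/L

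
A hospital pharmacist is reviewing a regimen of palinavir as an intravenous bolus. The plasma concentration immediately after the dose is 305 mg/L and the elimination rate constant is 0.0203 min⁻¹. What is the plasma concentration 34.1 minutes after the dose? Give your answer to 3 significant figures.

153 mg/L

C(t) = C₀ e^(−kt) = 305 × e^(−0.02030 × 34.1) = 305 × e^(−0.6922) = 305 × 0.5005 ≈ 153 mg/L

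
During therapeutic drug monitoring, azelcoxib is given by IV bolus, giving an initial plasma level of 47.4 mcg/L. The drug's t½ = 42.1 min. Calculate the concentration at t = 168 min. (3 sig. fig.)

k = ln 2 / 42.1 = 0.01646 min⁻¹
168 min is 3.990 half-lives, so C = 47.4 × (1/2)^3.990 = 47.4 × 0.06291 ≈ 2.98 mcg/L

2.98 mcg/L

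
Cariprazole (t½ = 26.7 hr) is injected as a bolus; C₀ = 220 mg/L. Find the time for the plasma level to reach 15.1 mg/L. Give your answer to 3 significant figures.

103 hours

k = ln 2 / 26.7 = 0.02596 hr⁻¹
C(t) = C₀ e^(−kt)  ⇒  t = ln(C₀/C) / k
t = ln(220/15.1) / 0.02596 = 2.679 / 0.02596 ≈ 103 hours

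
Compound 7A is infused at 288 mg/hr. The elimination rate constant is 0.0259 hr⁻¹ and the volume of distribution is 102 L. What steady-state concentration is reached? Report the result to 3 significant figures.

109 µg/mL

CL = k · V = 0.0259 × 102 = 2.642 L/hr
Css = rate / CL = 288 / 2.642 ≈ 109 µg/mL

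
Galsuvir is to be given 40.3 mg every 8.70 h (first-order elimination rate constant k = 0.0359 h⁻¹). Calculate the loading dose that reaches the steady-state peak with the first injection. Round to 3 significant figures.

Accumulation ratio R = 1 / (1 − e^(−kτ)) = 1 / (1 − e^(−0.03590×8.70)) = 1 / (1 − 0.7317) = 3.728
Loading dose = maintenance dose × R = 40.3 × 3.728 ≈ 150 mg

150 mg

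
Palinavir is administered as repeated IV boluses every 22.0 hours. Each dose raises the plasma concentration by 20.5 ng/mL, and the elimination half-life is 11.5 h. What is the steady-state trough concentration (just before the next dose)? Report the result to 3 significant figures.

7.41 ng/mL

k = ln 2 / 11.5 = 0.06027 h⁻¹
Fraction remaining after one interval: e^(−kτ) = e^(−0.06027 × 22.0) = 0.2655
R = 1 / (1 − 0.2655) = 1.362
Css,max = 20.5 × 1.362 = 27.91 ng/mL
Css,min = Css,max × e^(−kτ) = 27.91 × 0.2655 ≈ 7.41 ng/mL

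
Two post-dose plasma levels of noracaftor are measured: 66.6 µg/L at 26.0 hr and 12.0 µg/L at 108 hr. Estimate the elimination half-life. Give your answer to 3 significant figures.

33.2 hours

k = ln(C₁/C₂) / (t₂ − t₁) = ln(66.6/12.0) / (108 − 26.0)
  = 1.714 / 82.00 = 0.02090 hr⁻¹
t½ = ln 2 / k = ln 2 / 0.02090 ≈ 33.2 hours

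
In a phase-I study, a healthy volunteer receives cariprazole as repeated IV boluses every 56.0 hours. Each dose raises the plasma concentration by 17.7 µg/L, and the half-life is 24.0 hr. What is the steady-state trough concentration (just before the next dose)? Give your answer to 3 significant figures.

k = ln 2 / 24.0 = 0.02888 hr⁻¹
Fraction remaining after one interval: e^(−kτ) = e^(−0.02888 × 56.0) = 0.1984
R = 1 / (1 − 0.1984) = 1.248
Css,max = 17.7 × 1.248 = 22.08 µg/L
Css,min = Css,max × e^(−kτ) = 22.08 × 0.1984 ≈ 4.38 µg/L

4.38 µg/L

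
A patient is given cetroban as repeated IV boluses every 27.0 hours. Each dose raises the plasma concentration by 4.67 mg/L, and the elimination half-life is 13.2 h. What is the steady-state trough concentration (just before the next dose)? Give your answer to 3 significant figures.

k = ln 2 / 13.2 = 0.05251 h⁻¹
Fraction remaining after one interval: e^(−kτ) = e^(−0.05251 × 27.0) = 0.2422
R = 1 / (1 − 0.2422) = 1.320
Css,max = 4.67 × 1.320 = 6.163 mg/L
Css,min = Css,max × e^(−kτ) = 6.163 × 0.2422 ≈ 1.49 mg/L

1.49 mg/L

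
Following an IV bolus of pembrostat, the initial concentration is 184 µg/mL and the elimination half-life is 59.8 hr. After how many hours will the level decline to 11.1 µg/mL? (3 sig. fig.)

k = ln 2 / 59.8 = 0.01159 hr⁻¹
C(t) = C₀ e^(−kt)  ⇒  t = ln(C₀/C) / k
t = ln(184/11.1) / 0.01159 = 2.808 / 0.01159 ≈ 242 hours

242 hours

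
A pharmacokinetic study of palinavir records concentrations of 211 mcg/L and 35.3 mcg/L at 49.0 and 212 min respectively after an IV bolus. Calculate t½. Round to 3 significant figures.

63.2 minutes

k = ln(C₁/C₂) / (t₂ − t₁) = ln(211/35.3) / (212 − 49.0)
  = 1.788 / 163.0 = 0.01097 min⁻¹
t½ = ln 2 / k = ln 2 / 0.01097 ≈ 63.2 minutes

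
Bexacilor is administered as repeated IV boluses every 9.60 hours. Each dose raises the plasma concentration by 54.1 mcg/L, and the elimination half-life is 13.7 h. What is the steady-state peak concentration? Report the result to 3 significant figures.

k = ln 2 / 13.7 = 0.05059 h⁻¹
Fraction remaining after one interval: e^(−kτ) = e^(−0.05059 × 9.60) = 0.6153
R = 1 / (1 − 0.6153) = 2.599
Css,max = 54.1 × 2.599 ≈ 141 mcg/L

141 mcg/L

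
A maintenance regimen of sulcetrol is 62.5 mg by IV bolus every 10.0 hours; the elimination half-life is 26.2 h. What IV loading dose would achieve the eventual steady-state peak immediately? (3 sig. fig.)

k = ln 2 / 26.2 = 0.02646 h⁻¹
Accumulation ratio R = 1 / (1 − e^(−kτ)) = 1 / (1 − e^(−0.02646×10.0)) = 1 / (1 − 0.7675) = 4.302
Loading dose = maintenance dose × R = 62.5 × 4.302 ≈ 269 mg

269 mg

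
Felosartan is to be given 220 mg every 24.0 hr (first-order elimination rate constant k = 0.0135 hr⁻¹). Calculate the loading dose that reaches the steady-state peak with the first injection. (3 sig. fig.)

Accumulation ratio R = 1 / (1 − e^(−kτ)) = 1 / (1 − e^(−0.01350×24.0)) = 1 / (1 − 0.7233) = 3.613
Loading dose = maintenance dose × R = 220 × 3.613 ≈ 795 mg

795 mg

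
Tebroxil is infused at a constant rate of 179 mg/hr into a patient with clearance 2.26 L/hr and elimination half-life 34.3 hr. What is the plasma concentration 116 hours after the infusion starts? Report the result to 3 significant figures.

Css = rate / CL = 179 / 2.26 = 79.20 mg/L
k = ln 2 / 34.3 = 0.02021 hr⁻¹
C(t) = Css (1 − e^(−kt)) = 79.20 × (1 − e^(−2.344)) = 79.20 × 0.9041 ≈ 71.6 mg/L

71.6 mg/L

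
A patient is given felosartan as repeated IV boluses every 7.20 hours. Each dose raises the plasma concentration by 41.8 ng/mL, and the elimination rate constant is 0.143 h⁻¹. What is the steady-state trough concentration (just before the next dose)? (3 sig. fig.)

23.2 ng/mL

Fraction remaining after one interval: e^(−kτ) = e^(−0.1430 × 7.20) = 0.3571
R = 1 / (1 − 0.3571) = 1.556
Css,max = 41.8 × 1.556 = 65.02 ng/mL
Css,min = Css,max × e^(−kτ) = 65.02 × 0.3571 ≈ 23.2 ng/mL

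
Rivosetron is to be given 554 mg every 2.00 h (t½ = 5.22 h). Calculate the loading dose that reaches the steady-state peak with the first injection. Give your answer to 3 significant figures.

2380 mg

k = ln 2 / 5.22 = 0.1328 h⁻¹
Accumulation ratio R = 1 / (1 − e^(−kτ)) = 1 / (1 − e^(−0.1328×2.00)) = 1 / (1 − 0.7668) = 4.288
Loading dose = maintenance dose × R = 554 × 4.288 ≈ 2380 mg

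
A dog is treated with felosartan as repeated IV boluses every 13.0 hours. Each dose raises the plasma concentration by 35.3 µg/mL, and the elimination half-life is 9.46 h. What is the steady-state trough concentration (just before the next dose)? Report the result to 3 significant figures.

22.2 µg/mL

k = ln 2 / 9.46 = 0.07327 h⁻¹
Fraction remaining after one interval: e^(−kτ) = e^(−0.07327 × 13.0) = 0.3858
R = 1 / (1 − 0.3858) = 1.628
Css,max = 35.3 × 1.628 = 57.47 µg/mL
Css,min = Css,max × e^(−kτ) = 57.47 × 0.3858 ≈ 22.2 µg/mL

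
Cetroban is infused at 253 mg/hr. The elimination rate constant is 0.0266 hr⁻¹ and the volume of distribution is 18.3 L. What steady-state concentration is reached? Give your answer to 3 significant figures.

CL = k · V = 0.0266 × 18.3 = 0.4868 L/hr
Css = rate / CL = 253 / 0.4868 ≈ 520 mg/L

520 mg/L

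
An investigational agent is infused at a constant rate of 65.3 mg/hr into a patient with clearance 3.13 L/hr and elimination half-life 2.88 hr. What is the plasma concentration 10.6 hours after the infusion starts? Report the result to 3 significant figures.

Css = rate / CL = 65.3 / 3.13 = 20.86 µg/mL
k = ln 2 / 2.88 = 0.2407 hr⁻¹
C(t) = Css (1 − e^(−kt)) = 20.86 × (1 − e^(−2.551)) = 20.86 × 0.9220 ≈ 19.2 µg/mL

19.2 µg/mL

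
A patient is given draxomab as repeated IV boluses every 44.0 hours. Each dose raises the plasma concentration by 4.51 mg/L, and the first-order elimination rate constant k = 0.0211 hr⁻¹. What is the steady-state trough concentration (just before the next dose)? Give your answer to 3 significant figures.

2.95 mg/L

Fraction remaining after one interval: e^(−kτ) = e^(−0.02110 × 44.0) = 0.3952
R = 1 / (1 − 0.3952) = 1.653
Css,max = 4.51 × 1.653 = 7.457 mg/L
Css,min = Css,max × e^(−kτ) = 7.457 × 0.3952 ≈ 2.95 mg/L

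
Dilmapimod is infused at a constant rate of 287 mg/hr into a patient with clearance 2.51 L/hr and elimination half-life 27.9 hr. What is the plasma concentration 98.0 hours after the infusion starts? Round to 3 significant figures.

Css = rate / CL = 287 / 2.51 = 114.3 mg/L
k = ln 2 / 27.9 = 0.02484 hr⁻¹
C(t) = Css (1 − e^(−kt)) = 114.3 × (1 − e^(−2.435)) = 114.3 × 0.9124 ≈ 104 mg/L

104 mg/L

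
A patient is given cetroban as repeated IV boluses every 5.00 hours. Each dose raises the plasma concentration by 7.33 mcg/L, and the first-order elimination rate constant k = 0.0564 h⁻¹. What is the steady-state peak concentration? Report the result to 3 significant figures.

Fraction remaining after one interval: e^(−kτ) = e^(−0.05640 × 5.00) = 0.7543
R = 1 / (1 − 0.7543) = 4.070
Css,max = 7.33 × 4.070 ≈ 29.8 mcg/L

29.8 mcg/L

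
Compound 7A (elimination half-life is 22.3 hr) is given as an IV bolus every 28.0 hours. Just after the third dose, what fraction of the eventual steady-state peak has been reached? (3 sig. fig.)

k = ln 2 / 22.3 = 0.03108 hr⁻¹
f_n = 1 − e^(−nkτ) = 1 − e^(−3 × 0.03108 × 28.0) = 1 − e^(−2.611) = 1 − 0.07346 ≈ 0.927

0.927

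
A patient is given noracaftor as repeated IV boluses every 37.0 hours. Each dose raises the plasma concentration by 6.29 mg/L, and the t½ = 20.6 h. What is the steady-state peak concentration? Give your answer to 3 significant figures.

k = ln 2 / 20.6 = 0.03365 h⁻¹
Fraction remaining after one interval: e^(−kτ) = e^(−0.03365 × 37.0) = 0.2879
R = 1 / (1 − 0.2879) = 1.404
Css,max = 6.29 × 1.404 ≈ 8.83 mg/L

8.83 mg/L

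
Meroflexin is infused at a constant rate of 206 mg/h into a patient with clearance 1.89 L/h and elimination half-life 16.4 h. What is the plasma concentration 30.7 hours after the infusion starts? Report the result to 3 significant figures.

Css = rate / CL = 206 / 1.89 = 109.0 µg/mL
k = ln 2 / 16.4 = 0.04227 h⁻¹
C(t) = Css (1 − e^(−kt)) = 109.0 × (1 − e^(−1.298)) = 109.0 × 0.7268 ≈ 79.2 µg/mL

79.2 µg/mL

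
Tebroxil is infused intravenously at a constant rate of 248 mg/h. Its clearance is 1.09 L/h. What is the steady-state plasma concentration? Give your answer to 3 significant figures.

228 µg/mL

Css = infusion rate / CL = 248 / 1.09 ≈ 228 µg/mL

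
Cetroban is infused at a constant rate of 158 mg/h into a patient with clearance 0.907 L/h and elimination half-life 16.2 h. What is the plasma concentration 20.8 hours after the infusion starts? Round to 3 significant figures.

103 mg/L

Css = rate / CL = 158 / 0.907 = 174.2 mg/L
k = ln 2 / 16.2 = 0.04279 h⁻¹
C(t) = Css (1 − e^(−kt)) = 174.2 × (1 − e^(−0.8900)) = 174.2 × 0.5893 ≈ 103 mg/L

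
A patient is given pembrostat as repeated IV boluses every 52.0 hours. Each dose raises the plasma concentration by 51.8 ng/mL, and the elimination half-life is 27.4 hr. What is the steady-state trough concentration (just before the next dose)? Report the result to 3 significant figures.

k = ln 2 / 27.4 = 0.02530 hr⁻¹
Fraction remaining after one interval: e^(−kτ) = e^(−0.02530 × 52.0) = 0.2684
R = 1 / (1 − 0.2684) = 1.367
Css,max = 51.8 × 1.367 = 70.80 ng/mL
Css,min = Css,max × e^(−kτ) = 70.80 × 0.2684 ≈ 19.0 ng/mL

19.0 ng/mL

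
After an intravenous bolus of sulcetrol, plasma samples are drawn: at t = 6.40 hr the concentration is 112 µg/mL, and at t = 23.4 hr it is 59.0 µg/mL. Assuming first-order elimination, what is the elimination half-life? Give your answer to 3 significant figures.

18.4 hours

k = ln(C₁/C₂) / (t₂ − t₁) = ln(112/59.0) / (23.4 − 6.40)
  = 0.6410 / 17.00 = 0.03770 hr⁻¹
t½ = ln 2 / k = ln 2 / 0.03770 ≈ 18.4 hours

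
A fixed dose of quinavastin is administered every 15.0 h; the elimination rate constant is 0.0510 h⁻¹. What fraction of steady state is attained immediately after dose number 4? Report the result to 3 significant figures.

f_n = 1 − e^(−nkτ) = 1 − e^(−4 × 0.05100 × 15.0) = 1 − e^(−3.060) = 1 − 0.04689 ≈ 0.953

0.953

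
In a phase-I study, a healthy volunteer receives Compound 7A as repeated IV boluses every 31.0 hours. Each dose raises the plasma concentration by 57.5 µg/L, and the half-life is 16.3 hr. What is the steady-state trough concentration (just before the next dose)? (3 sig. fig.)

k = ln 2 / 16.3 = 0.04252 hr⁻¹
Fraction remaining after one interval: e^(−kτ) = e^(−0.04252 × 31.0) = 0.2676
R = 1 / (1 − 0.2676) = 1.365
Css,max = 57.5 × 1.365 = 78.51 µg/L
Css,min = Css,max × e^(−kτ) = 78.51 × 0.2676 ≈ 21.0 µg/L

21.0 µg/L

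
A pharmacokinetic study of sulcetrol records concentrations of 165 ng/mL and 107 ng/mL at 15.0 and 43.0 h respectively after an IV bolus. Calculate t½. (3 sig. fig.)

k = ln(C₁/C₂) / (t₂ − t₁) = ln(165/107) / (43.0 − 15.0)
  = 0.4331 / 28.00 = 0.01547 h⁻¹
t½ = ln 2 / k = ln 2 / 0.01547 ≈ 44.8 hours

44.8 hours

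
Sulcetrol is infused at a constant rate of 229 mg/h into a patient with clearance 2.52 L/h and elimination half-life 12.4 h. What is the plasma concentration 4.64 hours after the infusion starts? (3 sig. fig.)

20.8 mg/L

Css = rate / CL = 229 / 2.52 = 90.87 mg/L
k = ln 2 / 12.4 = 0.05590 h⁻¹
C(t) = Css (1 − e^(−kt)) = 90.87 × (1 − e^(−0.2594)) = 90.87 × 0.2285 ≈ 20.8 mg/L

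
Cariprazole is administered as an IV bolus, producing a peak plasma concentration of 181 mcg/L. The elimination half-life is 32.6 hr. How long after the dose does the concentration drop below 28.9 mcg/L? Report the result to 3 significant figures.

86.3 hours

k = ln 2 / 32.6 = 0.02126 hr⁻¹
C(t) = C₀ e^(−kt)  ⇒  t = ln(C₀/C) / k
t = ln(181/28.9) / 0.02126 = 1.835 / 0.02126 ≈ 86.3 hours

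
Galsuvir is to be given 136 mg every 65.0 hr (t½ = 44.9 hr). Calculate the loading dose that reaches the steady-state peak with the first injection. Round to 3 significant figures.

k = ln 2 / 44.9 = 0.01544 hr⁻¹
Accumulation ratio R = 1 / (1 − e^(−kτ)) = 1 / (1 − e^(−0.01544×65.0)) = 1 / (1 − 0.3666) = 1.579
Loading dose = maintenance dose × R = 136 × 1.579 ≈ 215 mg

215 mg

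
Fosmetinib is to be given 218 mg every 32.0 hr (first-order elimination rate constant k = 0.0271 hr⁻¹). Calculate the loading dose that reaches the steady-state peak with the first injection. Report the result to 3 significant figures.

376 mg

Accumulation ratio R = 1 / (1 − e^(−kτ)) = 1 / (1 − e^(−0.02710×32.0)) = 1 / (1 − 0.4201) = 1.725
Loading dose = maintenance dose × R = 218 × 1.725 ≈ 376 mg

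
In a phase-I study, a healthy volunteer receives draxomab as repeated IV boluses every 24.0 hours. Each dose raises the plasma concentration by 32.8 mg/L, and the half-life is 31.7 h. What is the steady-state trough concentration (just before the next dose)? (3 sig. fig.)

k = ln 2 / 31.7 = 0.02187 h⁻¹
Fraction remaining after one interval: e^(−kτ) = e^(−0.02187 × 24.0) = 0.5917
R = 1 / (1 − 0.5917) = 2.449
Css,max = 32.8 × 2.449 = 80.33 mg/L
Css,min = Css,max × e^(−kτ) = 80.33 × 0.5917 ≈ 47.5 mg/L

47.5 mg/L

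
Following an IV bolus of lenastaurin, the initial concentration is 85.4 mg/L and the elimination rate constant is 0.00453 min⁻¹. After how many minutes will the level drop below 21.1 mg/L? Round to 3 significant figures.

C(t) = C₀ e^(−kt)  ⇒  t = ln(C₀/C) / k
t = ln(85.4/21.1) / 0.004530 = 1.398 / 0.004530 ≈ 309 minutes

309 minutes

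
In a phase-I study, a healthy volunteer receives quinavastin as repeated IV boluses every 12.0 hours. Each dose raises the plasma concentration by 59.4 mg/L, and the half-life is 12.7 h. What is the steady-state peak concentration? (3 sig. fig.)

k = ln 2 / 12.7 = 0.05458 h⁻¹
Fraction remaining after one interval: e^(−kτ) = e^(−0.05458 × 12.0) = 0.5195
R = 1 / (1 − 0.5195) = 2.081
Css,max = 59.4 × 2.081 ≈ 124 mg/L

124 mg/L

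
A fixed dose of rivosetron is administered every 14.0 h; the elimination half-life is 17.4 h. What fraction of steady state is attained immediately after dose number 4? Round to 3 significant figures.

k = ln 2 / 17.4 = 0.03984 h⁻¹
f_n = 1 − e^(−nkτ) = 1 − e^(−4 × 0.03984 × 14.0) = 1 − e^(−2.231) = 1 − 0.1074 ≈ 0.893

0.893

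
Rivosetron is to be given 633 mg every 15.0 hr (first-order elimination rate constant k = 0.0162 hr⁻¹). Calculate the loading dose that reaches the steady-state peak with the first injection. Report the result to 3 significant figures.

Accumulation ratio R = 1 / (1 − e^(−kτ)) = 1 / (1 − e^(−0.01620×15.0)) = 1 / (1 − 0.7843) = 4.635
Loading dose = maintenance dose × R = 633 × 4.635 ≈ 2930 mg

2930 mg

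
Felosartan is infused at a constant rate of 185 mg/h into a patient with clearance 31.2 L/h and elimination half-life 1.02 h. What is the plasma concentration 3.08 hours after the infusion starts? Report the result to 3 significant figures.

Css = rate / CL = 185 / 31.2 = 5.929 µg/mL
k = ln 2 / 1.02 = 0.6796 h⁻¹
C(t) = Css (1 − e^(−kt)) = 5.929 × (1 − e^(−2.093)) = 5.929 × 0.8767 ≈ 5.20 µg/mL

5.20 µg/mL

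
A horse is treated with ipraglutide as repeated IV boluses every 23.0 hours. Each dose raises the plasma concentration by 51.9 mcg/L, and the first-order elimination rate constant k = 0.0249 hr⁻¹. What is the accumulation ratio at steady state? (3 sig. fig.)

2.29

Fraction remaining after one interval: e^(−kτ) = e^(−0.02490 × 23.0) = 0.5640
R = 1 / (1 − 0.5640) = 1 / 0.4360 ≈ 2.29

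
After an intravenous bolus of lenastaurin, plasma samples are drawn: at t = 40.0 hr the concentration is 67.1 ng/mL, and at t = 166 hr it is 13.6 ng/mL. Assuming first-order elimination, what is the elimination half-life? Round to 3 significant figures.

k = ln(C₁/C₂) / (t₂ − t₁) = ln(67.1/13.6) / (166 − 40.0)
  = 1.596 / 126.0 = 0.01267 hr⁻¹
t½ = ln 2 / k = ln 2 / 0.01267 ≈ 54.7 hours

54.7 hours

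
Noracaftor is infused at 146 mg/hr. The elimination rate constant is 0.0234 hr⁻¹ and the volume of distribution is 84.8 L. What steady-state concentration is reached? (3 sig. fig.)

CL = k · V = 0.0234 × 84.8 = 1.984 L/hr
Css = rate / CL = 146 / 1.984 ≈ 73.6 µg/mL

73.6 µg/mL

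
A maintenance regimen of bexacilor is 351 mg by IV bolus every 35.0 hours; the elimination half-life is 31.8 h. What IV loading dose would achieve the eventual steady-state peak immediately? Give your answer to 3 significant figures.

658 mg

k = ln 2 / 31.8 = 0.02180 h⁻¹
Accumulation ratio R = 1 / (1 − e^(−kτ)) = 1 / (1 − e^(−0.02180×35.0)) = 1 / (1 − 0.4663) = 1.874
Loading dose = maintenance dose × R = 351 × 1.874 ≈ 658 mg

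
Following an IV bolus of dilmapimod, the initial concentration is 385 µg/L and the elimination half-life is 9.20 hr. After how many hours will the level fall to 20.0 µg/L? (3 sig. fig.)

39.3 hours

k = ln 2 / 9.20 = 0.07534 hr⁻¹
C(t) = C₀ e^(−kt)  ⇒  t = ln(C₀/C) / k
t = ln(385/20.0) / 0.07534 = 2.958 / 0.07534 ≈ 39.3 hours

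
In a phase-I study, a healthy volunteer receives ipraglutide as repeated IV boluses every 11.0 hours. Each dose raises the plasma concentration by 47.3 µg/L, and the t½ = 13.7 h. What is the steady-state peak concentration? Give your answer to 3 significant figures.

k = ln 2 / 13.7 = 0.05059 h⁻¹
Fraction remaining after one interval: e^(−kτ) = e^(−0.05059 × 11.0) = 0.5732
R = 1 / (1 − 0.5732) = 2.343
Css,max = 47.3 × 2.343 ≈ 111 µg/L

111 µg/L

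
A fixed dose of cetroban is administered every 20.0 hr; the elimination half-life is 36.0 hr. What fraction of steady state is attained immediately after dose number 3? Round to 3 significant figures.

k = ln 2 / 36.0 = 0.01925 hr⁻¹
f_n = 1 − e^(−nkτ) = 1 − e^(−3 × 0.01925 × 20.0) = 1 − e^(−1.155) = 1 − 0.3150 ≈ 0.685

0.685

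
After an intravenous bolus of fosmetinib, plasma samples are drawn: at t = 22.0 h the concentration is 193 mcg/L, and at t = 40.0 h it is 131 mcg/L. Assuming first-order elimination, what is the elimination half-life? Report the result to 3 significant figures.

32.2 hours

k = ln(C₁/C₂) / (t₂ − t₁) = ln(193/131) / (40.0 − 22.0)
  = 0.3875 / 18.00 = 0.02153 h⁻¹
t½ = ln 2 / k = ln 2 / 0.02153 ≈ 32.2 hours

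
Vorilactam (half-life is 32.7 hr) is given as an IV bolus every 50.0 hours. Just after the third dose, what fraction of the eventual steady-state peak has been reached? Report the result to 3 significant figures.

k = ln 2 / 32.7 = 0.02120 hr⁻¹
f_n = 1 − e^(−nkτ) = 1 − e^(−3 × 0.02120 × 50.0) = 1 − e^(−3.180) = 1 − 0.04160 ≈ 0.958

0.958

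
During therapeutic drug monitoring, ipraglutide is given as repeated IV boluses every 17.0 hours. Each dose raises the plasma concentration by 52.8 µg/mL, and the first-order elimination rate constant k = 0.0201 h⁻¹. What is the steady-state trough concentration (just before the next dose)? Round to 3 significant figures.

Fraction remaining after one interval: e^(−kτ) = e^(−0.02010 × 17.0) = 0.7106
R = 1 / (1 − 0.7106) = 3.455
Css,max = 52.8 × 3.455 = 182.4 µg/mL
Css,min = Css,max × e^(−kτ) = 182.4 × 0.7106 ≈ 130 µg/mL

130 µg/mL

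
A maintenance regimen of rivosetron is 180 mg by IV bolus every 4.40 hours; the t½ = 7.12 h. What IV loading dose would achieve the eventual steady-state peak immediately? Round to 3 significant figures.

k = ln 2 / 7.12 = 0.09735 h⁻¹
Accumulation ratio R = 1 / (1 − e^(−kτ)) = 1 / (1 − e^(−0.09735×4.40)) = 1 / (1 − 0.6516) = 2.870
Loading dose = maintenance dose × R = 180 × 2.870 ≈ 517 mg

517 mg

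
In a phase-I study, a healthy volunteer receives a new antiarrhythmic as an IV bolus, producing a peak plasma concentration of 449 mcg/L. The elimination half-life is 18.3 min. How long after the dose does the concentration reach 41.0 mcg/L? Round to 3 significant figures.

63.2 minutes

k = ln 2 / 18.3 = 0.03788 min⁻¹
C(t) = C₀ e^(−kt)  ⇒  t = ln(C₀/C) / k
t = ln(449/41.0) / 0.03788 = 2.393 / 0.03788 ≈ 63.2 minutes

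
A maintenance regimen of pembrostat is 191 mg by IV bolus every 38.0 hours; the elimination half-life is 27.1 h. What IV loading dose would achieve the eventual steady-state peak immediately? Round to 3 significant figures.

307 mg

k = ln 2 / 27.1 = 0.02558 h⁻¹
Accumulation ratio R = 1 / (1 − e^(−kτ)) = 1 / (1 − e^(−0.02558×38.0)) = 1 / (1 − 0.3783) = 1.609
Loading dose = maintenance dose × R = 191 × 1.609 ≈ 307 mg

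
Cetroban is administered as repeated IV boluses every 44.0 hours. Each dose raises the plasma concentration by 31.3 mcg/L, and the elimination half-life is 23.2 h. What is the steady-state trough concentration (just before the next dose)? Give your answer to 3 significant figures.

k = ln 2 / 23.2 = 0.02988 h⁻¹
Fraction remaining after one interval: e^(−kτ) = e^(−0.02988 × 44.0) = 0.2686
R = 1 / (1 − 0.2686) = 1.367
Css,max = 31.3 × 1.367 = 42.79 mcg/L
Css,min = Css,max × e^(−kτ) = 42.79 × 0.2686 ≈ 11.5 mcg/L

11.5 mcg/L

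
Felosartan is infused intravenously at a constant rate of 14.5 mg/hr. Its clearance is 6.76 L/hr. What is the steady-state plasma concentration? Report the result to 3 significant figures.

Css = infusion rate / CL = 14.5 / 6.76 ≈ 2.14 mg/L

2.14 mg/L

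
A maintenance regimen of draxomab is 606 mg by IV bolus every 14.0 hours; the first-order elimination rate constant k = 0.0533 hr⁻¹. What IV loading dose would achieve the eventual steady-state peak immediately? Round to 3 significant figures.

Accumulation ratio R = 1 / (1 − e^(−kτ)) = 1 / (1 − e^(−0.05330×14.0)) = 1 / (1 − 0.4742) = 1.902
Loading dose = maintenance dose × R = 606 × 1.902 ≈ 1150 mg

1150 mg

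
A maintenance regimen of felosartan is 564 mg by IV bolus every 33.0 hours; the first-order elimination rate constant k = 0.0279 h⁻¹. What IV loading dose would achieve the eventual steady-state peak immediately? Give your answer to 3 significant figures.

Accumulation ratio R = 1 / (1 − e^(−kτ)) = 1 / (1 − e^(−0.02790×33.0)) = 1 / (1 − 0.3982) = 1.662
Loading dose = maintenance dose × R = 564 × 1.662 ≈ 937 mg

937 mg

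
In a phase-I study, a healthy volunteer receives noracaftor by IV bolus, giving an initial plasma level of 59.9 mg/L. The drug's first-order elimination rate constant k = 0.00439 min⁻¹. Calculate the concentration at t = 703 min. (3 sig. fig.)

C(t) = C₀ e^(−kt) = 59.9 × e^(−0.004390 × 703) = 59.9 × e^(−3.086) = 59.9 × 0.04568 ≈ 2.74 mg/L

2.74 mg/L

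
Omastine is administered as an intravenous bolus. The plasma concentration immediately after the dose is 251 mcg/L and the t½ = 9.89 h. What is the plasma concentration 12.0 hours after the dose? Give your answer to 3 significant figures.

108 mcg/L

k = ln 2 / 9.89 = 0.07009 h⁻¹
12.0 h is 1.213 half-lives, so C = 251 × (1/2)^1.213 = 251 × 0.4313 ≈ 108 mcg/L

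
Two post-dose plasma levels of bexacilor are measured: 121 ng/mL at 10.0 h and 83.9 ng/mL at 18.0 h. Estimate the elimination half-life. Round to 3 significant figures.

k = ln(C₁/C₂) / (t₂ − t₁) = ln(121/83.9) / (18.0 − 10.0)
  = 0.3662 / 8.000 = 0.04577 h⁻¹
t½ = ln 2 / k = ln 2 / 0.04577 ≈ 15.1 hours

15.1 hours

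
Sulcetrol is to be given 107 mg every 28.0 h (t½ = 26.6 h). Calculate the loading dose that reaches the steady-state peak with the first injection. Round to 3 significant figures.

207 mg

k = ln 2 / 26.6 = 0.02606 h⁻¹
Accumulation ratio R = 1 / (1 − e^(−kτ)) = 1 / (1 − e^(−0.02606×28.0)) = 1 / (1 − 0.4821) = 1.931
Loading dose = maintenance dose × R = 107 × 1.931 ≈ 207 mg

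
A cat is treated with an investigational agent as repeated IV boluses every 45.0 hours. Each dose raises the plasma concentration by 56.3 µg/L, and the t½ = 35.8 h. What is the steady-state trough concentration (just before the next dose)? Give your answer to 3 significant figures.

k = ln 2 / 35.8 = 0.01936 h⁻¹
Fraction remaining after one interval: e^(−kτ) = e^(−0.01936 × 45.0) = 0.4184
R = 1 / (1 − 0.4184) = 1.719
Css,max = 56.3 × 1.719 = 96.80 µg/L
Css,min = Css,max × e^(−kτ) = 96.80 × 0.4184 ≈ 40.5 µg/L

40.5 µg/L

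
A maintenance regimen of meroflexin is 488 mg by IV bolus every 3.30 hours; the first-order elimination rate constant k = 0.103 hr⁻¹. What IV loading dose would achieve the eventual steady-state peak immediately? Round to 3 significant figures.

1690 mg

Accumulation ratio R = 1 / (1 − e^(−kτ)) = 1 / (1 − e^(−0.1030×3.30)) = 1 / (1 − 0.7118) = 3.470
Loading dose = maintenance dose × R = 488 × 3.470 ≈ 1690 mg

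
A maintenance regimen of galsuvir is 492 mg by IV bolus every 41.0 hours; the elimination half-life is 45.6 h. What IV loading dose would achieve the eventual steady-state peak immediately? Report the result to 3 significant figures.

k = ln 2 / 45.6 = 0.01520 h⁻¹
Accumulation ratio R = 1 / (1 − e^(−kτ)) = 1 / (1 − e^(−0.01520×41.0)) = 1 / (1 − 0.5362) = 2.156
Loading dose = maintenance dose × R = 492 × 2.156 ≈ 1060 mg

1060 mg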